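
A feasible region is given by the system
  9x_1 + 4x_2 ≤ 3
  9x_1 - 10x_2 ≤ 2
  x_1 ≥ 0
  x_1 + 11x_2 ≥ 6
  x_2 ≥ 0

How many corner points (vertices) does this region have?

3

The feasible vertices (each the meet of two boundaries and inside every other half-plane) are:
  (0, 3/4)
  (9/95, 51/95)
  (0, 6/11)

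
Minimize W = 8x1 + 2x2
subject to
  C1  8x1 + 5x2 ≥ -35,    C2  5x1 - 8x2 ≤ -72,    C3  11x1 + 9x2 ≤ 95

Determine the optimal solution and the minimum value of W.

x1 = -790/17, x2 = 1145/17, minimum W = -4030/17

Vertices and W = 8x1 + 2x2:
  (-640/89, 401/89) → W = -4318/89
  (-790/17, 1145/17) → W = -4030/17
  (16/19, 181/19) → W = 490/19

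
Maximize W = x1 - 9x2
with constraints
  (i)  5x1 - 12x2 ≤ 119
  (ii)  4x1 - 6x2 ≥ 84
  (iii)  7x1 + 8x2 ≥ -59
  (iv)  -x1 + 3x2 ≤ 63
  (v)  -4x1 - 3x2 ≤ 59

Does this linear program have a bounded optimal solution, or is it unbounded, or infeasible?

Corner points and W = x1 - 9x2:
  (49/3, -28/9) → W = 133/3
  (371, 434/3) → W = -931
  (105, 56) → W = -399
The feasible region has finitely many vertices and no improving ray; the maximum is 133/3 at (49/3, -28/9).

bounded optimum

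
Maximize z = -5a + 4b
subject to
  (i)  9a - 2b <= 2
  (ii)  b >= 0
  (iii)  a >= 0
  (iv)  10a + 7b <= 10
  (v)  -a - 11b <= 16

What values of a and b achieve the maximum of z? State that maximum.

a = 0, b = 10/7, maximum z = 40/7

Vertices and z = -5a + 4b:
  (2/9, 0) → z = -10/9
  (34/83, 70/83) → z = 110/83
  (0, 0) → z = 0
  (0, 10/7) → z = 40/7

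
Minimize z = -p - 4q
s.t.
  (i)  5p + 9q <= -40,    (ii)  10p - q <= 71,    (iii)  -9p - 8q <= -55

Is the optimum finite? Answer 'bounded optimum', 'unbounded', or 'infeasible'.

The boundaries 5p + 9q = -40 and 10p - q = 71 meet at (599/95, -151/19), but that point violates -9p - 8q ≤ -55. Every candidate vertex is excluded by some other constraint, so the feasible region is empty.

infeasible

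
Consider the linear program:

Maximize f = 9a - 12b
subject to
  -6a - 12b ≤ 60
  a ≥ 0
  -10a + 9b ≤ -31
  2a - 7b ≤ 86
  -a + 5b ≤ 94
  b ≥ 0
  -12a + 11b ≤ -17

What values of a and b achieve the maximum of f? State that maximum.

Feasible corners and f = 9a - 12b:
  (1001/41, 971/41) → f = -2643/41
  (31/10, 0) → f = 279/10
  (1088/3, 274/3) → f = 2168
  (43, 0) → f = 387

The optimum lies where 2a - 7b = 86 and -a + 5b = 94.
Solving simultaneously gives a = 1088/3, b = 274/3.

a = 1088/3, b = 274/3, maximum f = 2168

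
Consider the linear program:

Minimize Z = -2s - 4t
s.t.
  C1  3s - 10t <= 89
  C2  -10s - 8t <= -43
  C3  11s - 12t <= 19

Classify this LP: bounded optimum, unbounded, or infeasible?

unbounded

From the feasible point (167/52, 283/208), moving in the direction (12, 11) keeps every constraint satisfied while Z decreases without bound.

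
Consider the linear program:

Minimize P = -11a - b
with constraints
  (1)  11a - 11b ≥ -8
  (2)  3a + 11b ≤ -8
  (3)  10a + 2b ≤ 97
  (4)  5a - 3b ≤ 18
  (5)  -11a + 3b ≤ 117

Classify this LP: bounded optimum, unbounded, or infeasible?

Corner points and P = -11a - b:
  (-8/7, -32/77) → P = 1000/77
  (-1263/88, -109/8) → P = 343/2
  (87/32, -47/32) → P = -455/16
  (-45/2, -87/2) → P = 291
The feasible region has finitely many vertices and no improving ray; the minimum is -455/16 at (87/32, -47/32).

bounded optimum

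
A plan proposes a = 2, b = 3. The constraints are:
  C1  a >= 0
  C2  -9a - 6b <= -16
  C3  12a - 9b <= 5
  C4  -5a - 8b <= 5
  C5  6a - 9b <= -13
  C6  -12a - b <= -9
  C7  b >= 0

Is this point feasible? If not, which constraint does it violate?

C1: 2 ≥ 0 ✓
C2: -36 ≤ -16 ✓
C3: -3 ≤ 5 ✓
C4: -34 ≤ 5 ✓
C5: -15 ≤ -13 ✓
C6: -27 ≤ -9 ✓
C7: 3 ≥ 0 ✓

feasible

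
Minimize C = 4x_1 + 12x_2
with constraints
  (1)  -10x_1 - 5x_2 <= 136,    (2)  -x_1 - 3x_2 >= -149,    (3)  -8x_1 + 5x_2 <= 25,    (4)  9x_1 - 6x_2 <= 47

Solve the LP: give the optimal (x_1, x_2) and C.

Corner points and C = 4x_1 + 12x_2:
  (-161/18, -419/45) → C = -6638/45
  (-83/15, -242/15) → C = -3236/15
  (670/29, 1217/29) → C = 596
  (345/11, 1294/33) → C = 596

The optimum lies where -10x_1 - 5x_2 = 136 and 9x_1 - 6x_2 = 47.
Solving simultaneously gives x_1 = -83/15, x_2 = -242/15.

x_1 = -83/15, x_2 = -242/15, minimum C = -3236/15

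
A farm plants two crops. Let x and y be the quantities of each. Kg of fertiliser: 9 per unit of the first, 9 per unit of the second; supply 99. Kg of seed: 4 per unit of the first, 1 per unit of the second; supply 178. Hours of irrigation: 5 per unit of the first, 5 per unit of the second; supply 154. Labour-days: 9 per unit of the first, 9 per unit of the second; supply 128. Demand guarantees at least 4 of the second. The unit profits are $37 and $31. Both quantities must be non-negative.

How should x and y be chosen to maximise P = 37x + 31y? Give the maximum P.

Vertices and P = 37x + 31y:
  (0, 11) → P = 341
  (0, 4) → P = 124
  (7, 4) → P = 383

x = 7, y = 4, maximum P = 383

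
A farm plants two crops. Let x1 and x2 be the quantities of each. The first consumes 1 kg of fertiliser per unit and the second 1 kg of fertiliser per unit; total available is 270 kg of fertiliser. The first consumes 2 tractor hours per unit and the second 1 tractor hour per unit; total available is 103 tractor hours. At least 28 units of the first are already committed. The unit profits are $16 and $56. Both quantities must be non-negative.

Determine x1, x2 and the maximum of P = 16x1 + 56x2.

Feasible corners and P = 16x1 + 56x2:
  (103/2, 0) → P = 824
  (28, 0) → P = 448
  (28, 47) → P = 3080

At the optimal vertex, 2x1 + x2 = 103 and x1 = 28.
Solving simultaneously gives x1 = 28, x2 = 47.

x1 = 28, x2 = 47, maximum P = 3080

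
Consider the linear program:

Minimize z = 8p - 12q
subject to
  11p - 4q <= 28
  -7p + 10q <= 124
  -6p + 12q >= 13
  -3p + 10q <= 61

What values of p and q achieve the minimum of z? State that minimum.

p = -63/4, q = 11/8, minimum z = -285/2

Extreme points and z = 8p - 12q:
  (97/27, 311/108) → z = -157/27
  (262/49, 755/98) → z = -2434/49
  (-679/12, -653/24) → z = -757/6
  (-63/4, 11/8) → z = -285/2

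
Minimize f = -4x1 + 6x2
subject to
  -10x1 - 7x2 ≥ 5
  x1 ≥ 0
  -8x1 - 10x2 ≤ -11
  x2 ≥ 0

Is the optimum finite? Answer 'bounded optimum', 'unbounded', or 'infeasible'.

The boundaries -10x1 - 7x2 = 5 and -8x1 - 10x2 = -11 meet at (-127/44, 75/22), but that point violates x1 ≥ 0. Every candidate vertex is excluded by some other constraint, so the feasible region is empty.

infeasible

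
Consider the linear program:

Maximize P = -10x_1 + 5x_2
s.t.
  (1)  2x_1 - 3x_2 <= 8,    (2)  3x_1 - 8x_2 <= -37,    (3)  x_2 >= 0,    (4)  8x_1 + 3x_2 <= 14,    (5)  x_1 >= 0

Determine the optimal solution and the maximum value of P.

x_1 = 0, x_2 = 14/3, maximum P = 70/3

Feasible corners and P = -10x_1 + 5x_2:
  (1/73, 338/73) → P = 1680/73
  (0, 37/8) → P = 185/8
  (0, 14/3) → P = 70/3

At the optimal vertex, 8x_1 + 3x_2 = 14 and x_1 = 0.
Solving simultaneously gives x_1 = 0, x_2 = 14/3.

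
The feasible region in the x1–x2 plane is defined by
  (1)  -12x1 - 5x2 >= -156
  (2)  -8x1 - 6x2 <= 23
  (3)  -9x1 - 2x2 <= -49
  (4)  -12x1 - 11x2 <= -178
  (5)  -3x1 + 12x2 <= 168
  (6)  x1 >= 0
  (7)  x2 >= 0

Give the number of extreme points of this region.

4

Pairwise boundary intersections that survive every other constraint:
  (413/36, 11/3)
  (344/53, 828/53)
  (61/25, 338/25)
  (42/19, 553/38)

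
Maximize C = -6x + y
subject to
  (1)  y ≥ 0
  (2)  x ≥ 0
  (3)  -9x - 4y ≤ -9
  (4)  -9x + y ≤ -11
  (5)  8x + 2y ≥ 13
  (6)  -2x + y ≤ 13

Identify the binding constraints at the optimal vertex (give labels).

Extreme points and C = -6x + y:
  (13/8, 0) → C = -39/4
  (35/26, 29/26) → C = -181/26
  (24/7, 139/7) → C = -5/7
The feasible region is unbounded (it extends along (1, 2), (1, 0)), but C strictly decreases along every unbounded feasible direction, so there is no improving ray and the maximum is attained at a vertex.

The maximum is at (24/7, 139/7). Substituting into each constraint, equality holds for (4) and (6); the remaining constraints have slack.

(4) and (6)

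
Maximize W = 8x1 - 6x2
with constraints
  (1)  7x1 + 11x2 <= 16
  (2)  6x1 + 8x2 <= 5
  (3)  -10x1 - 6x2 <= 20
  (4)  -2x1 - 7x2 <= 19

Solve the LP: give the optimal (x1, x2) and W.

Feasible corners and W = 8x1 - 6x2:
  (-95/22, 85/22) → W = -635/11
  (187/26, -62/13) → W = 1120/13
  (-13/29, -75/29) → W = 346/29

At the optimal vertex, 6x1 + 8x2 = 5 and -2x1 - 7x2 = 19.
Solving simultaneously gives x1 = 187/26, x2 = -62/13.

x1 = 187/26, x2 = -62/13, maximum W = 1120/13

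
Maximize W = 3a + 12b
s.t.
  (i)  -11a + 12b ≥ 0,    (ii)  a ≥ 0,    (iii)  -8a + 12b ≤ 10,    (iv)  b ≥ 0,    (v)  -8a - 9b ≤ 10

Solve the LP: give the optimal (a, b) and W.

Corner points and W = 3a + 12b:
  (0, 0) → W = 0
  (10/3, 55/18) → W = 140/3
  (0, 5/6) → W = 10

a = 10/3, b = 55/18, maximum W = 140/3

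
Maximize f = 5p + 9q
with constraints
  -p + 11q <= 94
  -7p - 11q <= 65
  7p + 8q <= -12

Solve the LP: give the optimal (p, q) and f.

Feasible corners and f = 5p + 9q:
  (-159/8, 593/88) → f = -426/11
  (-52/5, 38/5) → f = 82/5
  (388/21, -53/3) → f = -1399/21

The optimum lies where -p + 11q = 94 and 7p + 8q = -12.
Solving simultaneously gives p = -52/5, q = 38/5.

p = -52/5, q = 38/5, maximum f = 82/5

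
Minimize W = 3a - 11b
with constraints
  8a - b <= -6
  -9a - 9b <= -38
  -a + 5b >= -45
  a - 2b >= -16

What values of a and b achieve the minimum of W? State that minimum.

Extreme points and W = 3a - 11b:
  (-16/81, 358/81) → W = -3986/81
  (4/15, 122/15) → W = -266/3
  (-68/27, 182/27) → W = -2206/27

a = 4/15, b = 122/15, minimum W = -266/3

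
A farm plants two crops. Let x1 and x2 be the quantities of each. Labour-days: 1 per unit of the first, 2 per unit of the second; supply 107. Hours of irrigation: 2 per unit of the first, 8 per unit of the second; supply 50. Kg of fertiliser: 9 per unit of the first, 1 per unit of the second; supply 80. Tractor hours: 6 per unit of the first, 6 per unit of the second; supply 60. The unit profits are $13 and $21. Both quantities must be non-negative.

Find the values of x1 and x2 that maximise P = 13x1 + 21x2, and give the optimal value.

Extreme points and P = 13x1 + 21x2:
  (0, 0) → P = 0
  (0, 25/4) → P = 525/4
  (80/9, 0) → P = 1040/9
  (5, 5) → P = 170
  (35/4, 5/4) → P = 140

x1 = 5, x2 = 5, maximum P = 170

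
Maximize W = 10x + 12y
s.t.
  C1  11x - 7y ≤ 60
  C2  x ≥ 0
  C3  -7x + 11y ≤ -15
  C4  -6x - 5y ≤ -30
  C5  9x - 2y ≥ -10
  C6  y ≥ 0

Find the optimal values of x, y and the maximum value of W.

The binding constraints are 11x - 7y = 60 and -7x + 11y = -15.
Solving simultaneously gives x = 185/24, y = 85/24.

x = 185/24, y = 85/24, maximum W = 1435/12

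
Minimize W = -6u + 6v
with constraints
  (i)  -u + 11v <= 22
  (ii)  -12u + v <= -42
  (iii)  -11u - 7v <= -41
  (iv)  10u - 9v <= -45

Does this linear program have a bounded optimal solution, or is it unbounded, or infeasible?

infeasible

The boundaries -u + 11v = 22 and -12u + v = -42 meet at (484/131, 306/131), but that point violates 10u - 9v ≤ -45. Every candidate vertex is excluded by some other constraint, so the feasible region is empty.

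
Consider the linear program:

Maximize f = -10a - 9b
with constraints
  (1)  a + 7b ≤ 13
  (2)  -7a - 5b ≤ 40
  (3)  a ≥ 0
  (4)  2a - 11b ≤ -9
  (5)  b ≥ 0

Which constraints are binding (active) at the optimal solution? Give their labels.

Extreme points and f = -10a - 9b:
  (0, 13/7) → f = -117/7
  (16/5, 7/5) → f = -223/5
  (0, 9/11) → f = -81/11

The maximum is at (0, 9/11). Substituting into each constraint, equality holds for (3) and (4); the remaining constraints have slack.

(3) and (4)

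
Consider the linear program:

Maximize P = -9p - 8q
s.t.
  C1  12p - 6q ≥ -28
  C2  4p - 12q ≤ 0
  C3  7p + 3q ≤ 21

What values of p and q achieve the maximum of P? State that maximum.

Vertices and P = -9p - 8q:
  (-14/5, -14/15) → P = 98/3
  (7/13, 224/39) → P = -1981/39
  (21/8, 7/8) → P = -245/8

At the optimal vertex, 12p - 6q = -28 and 4p - 12q = 0.
Solving simultaneously gives p = -14/5, q = -14/15.

p = -14/5, q = -14/15, maximum P = 98/3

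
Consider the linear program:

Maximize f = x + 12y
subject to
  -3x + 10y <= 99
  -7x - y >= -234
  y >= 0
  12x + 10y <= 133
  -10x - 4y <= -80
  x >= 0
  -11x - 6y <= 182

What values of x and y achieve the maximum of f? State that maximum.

x = 67/13, y = 185/26, maximum f = 1177/13

Feasible corners and f = x + 12y:
  (133/12, 0) → f = 133/12
  (8, 0) → f = 8
  (67/13, 185/26) → f = 1177/13

The binding constraints are 12x + 10y = 133 and -10x - 4y = -80.
Solving simultaneously gives x = 67/13, y = 185/26.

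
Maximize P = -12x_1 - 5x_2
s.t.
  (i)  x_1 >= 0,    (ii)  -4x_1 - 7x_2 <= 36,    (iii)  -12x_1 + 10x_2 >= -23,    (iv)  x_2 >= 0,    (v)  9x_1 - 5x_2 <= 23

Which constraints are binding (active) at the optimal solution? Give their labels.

Vertices and P = -12x_1 - 5x_2:
  (0, 0) → P = 0
  (23/12, 0) → P = -23
  (23/6, 23/10) → P = -115/2
The feasible region is unbounded (it extends along (0, 1), (5, 9)), but P strictly decreases along every unbounded feasible direction, so there is no improving ray and the maximum is attained at a vertex.

The maximum is at (0, 0). Substituting into each constraint, equality holds for (i) and (iv); the remaining constraints have slack.

(i) and (iv)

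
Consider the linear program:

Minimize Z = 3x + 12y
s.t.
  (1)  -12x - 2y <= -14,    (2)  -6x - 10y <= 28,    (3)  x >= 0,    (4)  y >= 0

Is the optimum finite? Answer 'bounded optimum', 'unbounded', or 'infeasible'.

Feasible corners and Z = 3x + 12y:
  (0, 7) → Z = 84
  (7/6, 0) → Z = 7/2
The feasible region has finitely many vertices and no improving ray; the minimum is 7/2 at (7/6, 0).

bounded optimum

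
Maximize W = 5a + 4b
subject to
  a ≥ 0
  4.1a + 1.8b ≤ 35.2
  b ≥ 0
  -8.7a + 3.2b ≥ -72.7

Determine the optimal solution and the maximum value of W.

Corner points and W = 5a + 4b:
  (0, 176/9) → W = 704/9
  (0, 0) → W = 0
  (12175/1439, 817/2878) → W = 62509/1439
  (727/87, 0) → W = 3635/87

The binding constraints are a = 0 and 4.1a + 1.8b = 35.2.
Solving simultaneously gives a = 0, b = 176/9.

a = 0, b = 176/9, maximum W = 704/9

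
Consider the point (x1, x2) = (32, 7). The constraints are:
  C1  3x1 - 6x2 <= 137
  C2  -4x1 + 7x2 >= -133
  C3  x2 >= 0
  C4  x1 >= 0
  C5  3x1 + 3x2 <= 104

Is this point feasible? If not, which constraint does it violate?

Constraint C5: 3x1 + 3x2 = 117, which is not ≤ 104. All other constraints are satisfied.

not feasible — violates C5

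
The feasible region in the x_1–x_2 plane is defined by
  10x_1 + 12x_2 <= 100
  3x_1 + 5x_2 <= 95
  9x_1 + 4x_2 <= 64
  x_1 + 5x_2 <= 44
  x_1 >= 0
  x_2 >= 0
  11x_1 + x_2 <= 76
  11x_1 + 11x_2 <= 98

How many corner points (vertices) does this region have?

6

The feasible vertices (each the meet of two boundaries and inside every other half-plane) are:
  (0, 25/3)
  (38/11, 60/11)
  (48/7, 4/7)
  (312/55, 178/55)
  (0, 0)
  (76/11, 0)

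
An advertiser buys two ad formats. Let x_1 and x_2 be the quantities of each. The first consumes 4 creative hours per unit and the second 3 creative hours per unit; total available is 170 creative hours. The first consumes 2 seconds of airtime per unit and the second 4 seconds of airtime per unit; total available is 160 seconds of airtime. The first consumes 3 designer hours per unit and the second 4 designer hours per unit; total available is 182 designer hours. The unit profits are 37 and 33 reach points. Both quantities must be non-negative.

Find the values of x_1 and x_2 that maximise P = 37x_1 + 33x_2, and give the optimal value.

x_1 = 20, x_2 = 30, maximum P = 1730

Corner points and P = 37x_1 + 33x_2:
  (0, 0) → P = 0
  (0, 40) → P = 1320
  (85/2, 0) → P = 3145/2
  (20, 30) → P = 1730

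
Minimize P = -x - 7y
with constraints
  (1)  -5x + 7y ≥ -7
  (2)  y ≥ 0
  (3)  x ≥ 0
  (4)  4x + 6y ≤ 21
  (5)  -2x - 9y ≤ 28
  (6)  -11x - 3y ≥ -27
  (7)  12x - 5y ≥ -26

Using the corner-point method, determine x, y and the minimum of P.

Feasible corners and P = -x - 7y:
  (7/5, 0) → P = -7/5
  (105/46, 29/46) → P = -154/23
  (0, 0) → P = 0
  (0, 7/2) → P = -49/2
  (11/6, 41/18) → P = -160/9

x = 0, y = 7/2, minimum P = -49/2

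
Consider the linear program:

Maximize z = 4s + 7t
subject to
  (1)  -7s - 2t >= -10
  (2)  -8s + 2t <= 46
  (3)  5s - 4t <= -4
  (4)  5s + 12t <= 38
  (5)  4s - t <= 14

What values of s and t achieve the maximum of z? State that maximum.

Vertices and z = 4s + 7t:
  (16/19, 39/19) → z = 337/19
  (22/37, 108/37) → z = 844/37
  (-8, -9) → z = -95
  (-238/53, 267/53) → z = 917/53

At the optimal vertex, -7s - 2t = -10 and 5s + 12t = 38.
Solving simultaneously gives s = 22/37, t = 108/37.

s = 22/37, t = 108/37, maximum z = 844/37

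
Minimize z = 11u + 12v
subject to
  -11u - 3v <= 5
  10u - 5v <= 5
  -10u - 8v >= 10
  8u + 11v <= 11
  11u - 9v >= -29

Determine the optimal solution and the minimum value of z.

u = -2/17, v = -21/17, minimum z = -274/17

Feasible corners and z = 11u + 12v:
  (-2/17, -21/17) → z = -274/17
  (-5/29, -30/29) → z = -415/29
  (-1/13, -15/13) → z = -191/13

The optimum lies where -11u - 3v = 5 and 10u - 5v = 5.
Solving simultaneously gives u = -2/17, v = -21/17.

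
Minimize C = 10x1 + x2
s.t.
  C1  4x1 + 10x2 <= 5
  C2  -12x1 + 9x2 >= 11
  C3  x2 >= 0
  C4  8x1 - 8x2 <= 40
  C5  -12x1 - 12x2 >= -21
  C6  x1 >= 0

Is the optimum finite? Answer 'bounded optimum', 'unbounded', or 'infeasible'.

The boundaries 4x1 + 10x2 = 5 and -12x1 + 9x2 = 11 meet at (-5/12, 2/3), but that point violates x1 ≥ 0. Every candidate vertex is excluded by some other constraint, so the feasible region is empty.

infeasible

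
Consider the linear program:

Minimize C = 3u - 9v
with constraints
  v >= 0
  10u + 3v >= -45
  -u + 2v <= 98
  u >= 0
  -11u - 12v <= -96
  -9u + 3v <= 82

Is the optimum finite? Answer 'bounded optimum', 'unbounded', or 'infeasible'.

unbounded

From the feasible point (96/11, 0), moving in the direction (2, 1) keeps every constraint satisfied while C decreases without bound.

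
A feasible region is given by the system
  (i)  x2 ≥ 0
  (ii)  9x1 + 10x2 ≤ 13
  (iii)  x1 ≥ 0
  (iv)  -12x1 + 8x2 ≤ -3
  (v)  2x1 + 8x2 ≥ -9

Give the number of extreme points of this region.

3

Intersecting each pair of boundary lines and keeping only the points that satisfy every inequality leaves:
  (13/9, 0)
  (1/4, 0)
  (67/96, 43/64)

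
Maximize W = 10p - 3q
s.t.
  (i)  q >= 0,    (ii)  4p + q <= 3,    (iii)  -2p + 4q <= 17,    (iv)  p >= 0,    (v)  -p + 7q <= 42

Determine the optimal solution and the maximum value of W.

p = 3/4, q = 0, maximum W = 15/2

Vertices and W = 10p - 3q:
  (3/4, 0) → W = 15/2
  (0, 0) → W = 0
  (0, 3) → W = -9

The optimum lies where q = 0 and 4p + q = 3.
Solving simultaneously gives p = 3/4, q = 0.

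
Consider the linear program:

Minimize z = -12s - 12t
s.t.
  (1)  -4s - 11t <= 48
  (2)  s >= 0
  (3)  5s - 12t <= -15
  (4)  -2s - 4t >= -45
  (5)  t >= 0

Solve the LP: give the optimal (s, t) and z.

s = 120/11, t = 255/44, minimum z = -2205/11

Extreme points and z = -12s - 12t:
  (0, 5/4) → z = -15
  (0, 45/4) → z = -135
  (120/11, 255/44) → z = -2205/11

The binding constraints are 5s - 12t = -15 and -2s - 4t = -45.
Solving simultaneously gives s = 120/11, t = 255/44.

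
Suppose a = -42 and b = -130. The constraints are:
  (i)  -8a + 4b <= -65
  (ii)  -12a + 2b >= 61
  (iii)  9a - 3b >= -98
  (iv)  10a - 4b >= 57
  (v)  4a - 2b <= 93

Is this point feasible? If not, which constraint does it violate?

feasible

(i): -184 ≤ -65 ✓
(ii): 244 ≥ 61 ✓
(iii): 12 ≥ -98 ✓
(iv): 100 ≥ 57 ✓
(v): 92 ≤ 93 ✓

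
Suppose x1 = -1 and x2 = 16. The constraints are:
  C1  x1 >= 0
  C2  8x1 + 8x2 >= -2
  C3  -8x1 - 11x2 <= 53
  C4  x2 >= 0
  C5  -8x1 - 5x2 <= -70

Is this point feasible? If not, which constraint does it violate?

not feasible — violates C1

Constraint C1: x1 = -1, which is not ≥ 0. All other constraints are satisfied.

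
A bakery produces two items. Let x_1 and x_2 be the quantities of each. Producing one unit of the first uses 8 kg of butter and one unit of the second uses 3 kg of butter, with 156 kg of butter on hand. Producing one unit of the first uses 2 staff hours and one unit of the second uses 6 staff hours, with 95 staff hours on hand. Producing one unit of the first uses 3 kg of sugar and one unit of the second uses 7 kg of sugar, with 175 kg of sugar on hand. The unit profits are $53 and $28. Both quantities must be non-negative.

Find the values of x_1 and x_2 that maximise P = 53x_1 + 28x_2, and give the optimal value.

At the optimal vertex, 8x_1 + 3x_2 = 156 and 2x_1 + 6x_2 = 95.
Solving simultaneously gives x_1 = 31/2, x_2 = 32/3.

x_1 = 31/2, x_2 = 32/3, maximum P = 6721/6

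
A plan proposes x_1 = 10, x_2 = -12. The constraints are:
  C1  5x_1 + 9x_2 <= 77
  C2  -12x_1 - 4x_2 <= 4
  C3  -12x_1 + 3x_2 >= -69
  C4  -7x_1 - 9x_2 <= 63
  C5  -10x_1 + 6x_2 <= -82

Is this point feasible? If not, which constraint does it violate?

Constraint C3: -12x_1 + 3x_2 = -156, which is not ≥ -69. All other constraints are satisfied.

not feasible — violates C3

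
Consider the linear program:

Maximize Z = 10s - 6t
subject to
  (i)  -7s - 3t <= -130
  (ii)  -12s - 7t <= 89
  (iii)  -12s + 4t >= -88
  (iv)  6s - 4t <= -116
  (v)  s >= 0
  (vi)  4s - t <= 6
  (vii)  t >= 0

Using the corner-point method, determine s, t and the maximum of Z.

s = 14, t = 50, maximum Z = -160

Extreme points and Z = 10s - 6t:
  (86/23, 796/23) → Z = -3916/23
  (0, 130/3) → Z = -260
  (14, 50) → Z = -160
The feasible region is unbounded (it extends along (0, 1), (1, 4)), but Z strictly decreases along every unbounded feasible direction, so there is no improving ray and the maximum is attained at a vertex.

The optimum lies where 6s - 4t = -116 and 4s - t = 6.
Solving simultaneously gives s = 14, t = 50.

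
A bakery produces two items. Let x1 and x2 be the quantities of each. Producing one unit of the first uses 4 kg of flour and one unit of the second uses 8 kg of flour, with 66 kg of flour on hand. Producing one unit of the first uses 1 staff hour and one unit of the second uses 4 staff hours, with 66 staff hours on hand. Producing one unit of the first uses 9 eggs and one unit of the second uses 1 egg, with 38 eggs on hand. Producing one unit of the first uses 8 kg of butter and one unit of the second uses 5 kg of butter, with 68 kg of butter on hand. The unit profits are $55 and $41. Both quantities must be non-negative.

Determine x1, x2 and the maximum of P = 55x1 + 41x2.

x1 = 7/2, x2 = 13/2, maximum P = 459

Extreme points and P = 55x1 + 41x2:
  (0, 0) → P = 0
  (0, 33/4) → P = 1353/4
  (38/9, 0) → P = 2090/9
  (7/2, 13/2) → P = 459

The optimum lies where 4x1 + 8x2 = 66 and 9x1 + x2 = 38.
Solving simultaneously gives x1 = 7/2, x2 = 13/2.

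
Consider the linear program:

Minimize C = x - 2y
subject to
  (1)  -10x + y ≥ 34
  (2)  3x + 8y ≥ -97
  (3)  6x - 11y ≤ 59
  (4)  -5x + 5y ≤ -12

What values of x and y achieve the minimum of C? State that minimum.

Corner points and C = x - 2y:
  (-433/104, -397/52) → C = 1155/104
  (-182/45, -58/9) → C = 398/45
  (-163/25, -223/25) → C = 283/25

The optimum lies where -10x + y = 34 and -5x + 5y = -12.
Solving simultaneously gives x = -182/45, y = -58/9.

x = -182/45, y = -58/9, minimum C = 398/45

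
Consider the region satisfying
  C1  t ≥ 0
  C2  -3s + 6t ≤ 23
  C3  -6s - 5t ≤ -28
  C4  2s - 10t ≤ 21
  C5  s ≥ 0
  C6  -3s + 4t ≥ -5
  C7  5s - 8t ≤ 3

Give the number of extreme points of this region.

Pairwise boundary intersections that survive every other constraint:
  (53/51, 74/17)
  (61/3, 14)
  (239/73, 122/73)
  (7, 4)

4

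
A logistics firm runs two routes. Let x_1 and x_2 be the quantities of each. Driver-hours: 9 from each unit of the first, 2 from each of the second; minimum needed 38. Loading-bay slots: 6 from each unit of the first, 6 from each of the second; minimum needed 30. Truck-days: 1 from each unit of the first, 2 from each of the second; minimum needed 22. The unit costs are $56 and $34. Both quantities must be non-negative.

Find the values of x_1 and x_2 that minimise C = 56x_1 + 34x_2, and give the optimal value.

x_1 = 2, x_2 = 10, minimum C = 452

The feasible region is unbounded (it extends along (0, 1), (1, 0)), but C strictly increases along every unbounded feasible direction, so there is no improving ray and the minimum is attained at a vertex.

The optimum lies where 9x_1 + 2x_2 = 38 and x_1 + 2x_2 = 22.
Solving simultaneously gives x_1 = 2, x_2 = 10.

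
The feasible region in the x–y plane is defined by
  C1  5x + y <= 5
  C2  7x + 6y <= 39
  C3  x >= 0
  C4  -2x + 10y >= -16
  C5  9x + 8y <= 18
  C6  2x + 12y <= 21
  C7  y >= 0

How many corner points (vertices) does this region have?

5

Pairwise boundary intersections that survive every other constraint:
  (22/31, 45/31)
  (1, 0)
  (0, 7/4)
  (0, 0)
  (12/23, 153/92)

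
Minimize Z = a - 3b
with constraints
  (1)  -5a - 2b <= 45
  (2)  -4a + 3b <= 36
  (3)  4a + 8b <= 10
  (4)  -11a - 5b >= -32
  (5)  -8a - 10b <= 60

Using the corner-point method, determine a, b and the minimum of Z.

a = -129/22, b = 46/11, minimum Z = -405/22

Vertices and Z = a - 3b:
  (-129/22, 46/11) → Z = -405/22
  (-135/16, 3/4) → Z = -171/16
  (103/34, -9/34) → Z = 65/17
  (62/7, -458/35) → Z = 1684/35

At the optimal vertex, -4a + 3b = 36 and 4a + 8b = 10.
Solving simultaneously gives a = -129/22, b = 46/11.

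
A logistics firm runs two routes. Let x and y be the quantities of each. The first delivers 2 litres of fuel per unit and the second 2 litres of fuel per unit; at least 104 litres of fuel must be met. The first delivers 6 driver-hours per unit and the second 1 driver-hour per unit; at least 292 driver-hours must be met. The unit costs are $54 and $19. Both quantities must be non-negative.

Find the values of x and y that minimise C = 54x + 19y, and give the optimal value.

x = 48, y = 4, minimum C = 2668

The feasible region is unbounded (it extends along (0, 1), (1, 0)), but C strictly increases along every unbounded feasible direction, so there is no improving ray and the minimum is attained at a vertex.

At the optimal vertex, 2x + 2y = 104 and 6x + y = 292.
Solving simultaneously gives x = 48, y = 4.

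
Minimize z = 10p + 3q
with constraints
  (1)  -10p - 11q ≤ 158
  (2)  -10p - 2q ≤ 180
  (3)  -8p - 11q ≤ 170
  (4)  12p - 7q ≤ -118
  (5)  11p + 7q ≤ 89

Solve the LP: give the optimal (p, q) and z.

Feasible corners and z = 10p + 3q:
  (-832/45, 22/9) → z = -1598/9
  (-1202/101, -358/101) → z = -13094/101
  (-719/24, 1435/24) → z = -2885/24
  (-29/23, 338/23) → z = 724/23

At the optimal vertex, -10p - 11q = 158 and -10p - 2q = 180.
Solving simultaneously gives p = -832/45, q = 22/9.

p = -832/45, q = 22/9, minimum z = -1598/9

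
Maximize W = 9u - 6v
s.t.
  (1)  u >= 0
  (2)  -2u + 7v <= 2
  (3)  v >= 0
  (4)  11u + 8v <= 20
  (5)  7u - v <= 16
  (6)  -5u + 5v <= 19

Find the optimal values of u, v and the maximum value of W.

u = 20/11, v = 0, maximum W = 180/11

Extreme points and W = 9u - 6v:
  (0, 2/7) → W = -12/7
  (0, 0) → W = 0
  (4/3, 2/3) → W = 8
  (20/11, 0) → W = 180/11

The binding constraints are v = 0 and 11u + 8v = 20.
Solving simultaneously gives u = 20/11, v = 0.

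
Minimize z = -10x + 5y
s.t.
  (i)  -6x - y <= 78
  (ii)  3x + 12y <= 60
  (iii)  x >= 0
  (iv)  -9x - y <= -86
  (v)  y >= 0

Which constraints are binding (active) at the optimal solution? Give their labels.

Corner points and z = -10x + 5y:
  (324/35, 94/35) → z = -554/7
  (20, 0) → z = -200
  (86/9, 0) → z = -860/9

The minimum is at (20, 0). Substituting into each constraint, equality holds for (ii) and (v); the remaining constraints have slack.

(ii) and (v)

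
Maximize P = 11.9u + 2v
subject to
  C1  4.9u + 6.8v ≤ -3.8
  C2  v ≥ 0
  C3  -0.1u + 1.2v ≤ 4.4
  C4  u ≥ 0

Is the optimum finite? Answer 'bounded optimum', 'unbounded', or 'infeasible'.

infeasible

The boundaries 4.9u + 6.8v = -3.8 and v = 0 meet at (-38/49, 0), but that point violates u ≥ 0. Every candidate vertex is excluded by some other constraint, so the feasible region is empty.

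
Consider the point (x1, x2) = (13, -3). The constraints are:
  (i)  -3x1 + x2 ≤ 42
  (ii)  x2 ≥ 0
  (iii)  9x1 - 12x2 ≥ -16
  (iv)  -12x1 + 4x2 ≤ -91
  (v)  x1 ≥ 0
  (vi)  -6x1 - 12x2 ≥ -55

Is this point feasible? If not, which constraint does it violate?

not feasible — violates (ii)

Constraint (ii): x2 = -3, which is not ≥ 0. All other constraints are satisfied.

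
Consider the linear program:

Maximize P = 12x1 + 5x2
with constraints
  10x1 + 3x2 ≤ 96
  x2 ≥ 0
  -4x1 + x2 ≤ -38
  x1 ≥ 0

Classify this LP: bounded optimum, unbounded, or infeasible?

Feasible corners and P = 12x1 + 5x2:
  (48/5, 0) → P = 576/5
  (105/11, 2/11) → P = 1270/11
  (19/2, 0) → P = 114
The feasible region has finitely many vertices and no improving ray; the maximum is 1270/11 at (105/11, 2/11).

bounded optimum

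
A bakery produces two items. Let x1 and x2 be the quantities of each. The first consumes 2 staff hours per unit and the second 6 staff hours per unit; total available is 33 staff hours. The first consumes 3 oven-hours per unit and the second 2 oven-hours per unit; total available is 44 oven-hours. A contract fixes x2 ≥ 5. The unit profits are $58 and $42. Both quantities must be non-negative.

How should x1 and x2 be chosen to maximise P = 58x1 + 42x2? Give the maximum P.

x1 = 3/2, x2 = 5, maximum P = 297

Feasible corners and P = 58x1 + 42x2:
  (0, 11/2) → P = 231
  (0, 5) → P = 210
  (3/2, 5) → P = 297

The optimum lies where 2x1 + 6x2 = 33 and x2 = 5.
Solving simultaneously gives x1 = 3/2, x2 = 5.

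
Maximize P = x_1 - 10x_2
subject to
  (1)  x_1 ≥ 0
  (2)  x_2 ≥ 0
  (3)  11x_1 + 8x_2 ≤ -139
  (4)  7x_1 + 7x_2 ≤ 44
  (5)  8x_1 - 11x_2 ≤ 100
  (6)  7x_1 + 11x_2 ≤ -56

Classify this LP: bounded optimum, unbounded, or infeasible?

infeasible

The boundaries x_2 = 0 and 11x_1 + 8x_2 = -139 meet at (-139/11, 0), but that point violates x_1 ≥ 0. Every candidate vertex is excluded by some other constraint, so the feasible region is empty.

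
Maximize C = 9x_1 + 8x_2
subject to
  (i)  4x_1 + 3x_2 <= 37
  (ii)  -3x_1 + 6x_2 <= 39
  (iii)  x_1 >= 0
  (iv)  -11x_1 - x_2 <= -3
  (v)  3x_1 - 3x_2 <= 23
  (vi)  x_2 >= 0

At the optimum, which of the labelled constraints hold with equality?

(i) and (ii)

Corner points and C = 9x_1 + 8x_2:
  (35/11, 89/11) → C = 1027/11
  (60/7, 19/21) → C = 1772/21
  (0, 13/2) → C = 52
  (0, 3) → C = 24
  (3/11, 0) → C = 27/11
  (23/3, 0) → C = 69

The maximum is at (35/11, 89/11). Substituting into each constraint, equality holds for (i) and (ii); the remaining constraints have slack.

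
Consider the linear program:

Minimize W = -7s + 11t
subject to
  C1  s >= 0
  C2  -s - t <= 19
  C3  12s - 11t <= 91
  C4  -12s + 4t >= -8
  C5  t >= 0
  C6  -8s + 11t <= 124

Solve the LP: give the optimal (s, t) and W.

Corner points and W = -7s + 11t:
  (0, 0) → W = 0
  (0, 124/11) → W = 124
  (2/3, 0) → W = -14/3
  (146/25, 388/25) → W = 3246/25

The binding constraints are -12s + 4t = -8 and t = 0.
Solving simultaneously gives s = 2/3, t = 0.

s = 2/3, t = 0, minimum W = -14/3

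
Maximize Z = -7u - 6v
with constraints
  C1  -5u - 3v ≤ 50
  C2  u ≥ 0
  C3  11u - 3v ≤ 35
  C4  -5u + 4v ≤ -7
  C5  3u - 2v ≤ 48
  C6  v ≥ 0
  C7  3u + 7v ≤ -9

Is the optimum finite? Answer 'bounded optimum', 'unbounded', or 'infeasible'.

infeasible

The boundaries u = 0 and 11u - 3v = 35 meet at (0, -35/3), but that point violates v ≥ 0. Every candidate vertex is excluded by some other constraint, so the feasible region is empty.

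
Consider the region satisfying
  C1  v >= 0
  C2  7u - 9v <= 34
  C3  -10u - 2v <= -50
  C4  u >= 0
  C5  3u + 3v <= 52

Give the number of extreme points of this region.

3

Of the 10 pairwise boundary intersections, those satisfying every inequality are:
  (259/52, 5/52)
  (95/8, 131/24)
  (23/12, 185/12)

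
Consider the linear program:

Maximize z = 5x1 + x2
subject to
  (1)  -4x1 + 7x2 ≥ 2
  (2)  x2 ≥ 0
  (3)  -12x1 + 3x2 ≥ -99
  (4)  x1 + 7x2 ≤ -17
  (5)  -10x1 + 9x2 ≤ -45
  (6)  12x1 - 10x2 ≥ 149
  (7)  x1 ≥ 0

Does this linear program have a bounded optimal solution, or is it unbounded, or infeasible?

infeasible

The boundaries 12x1 - 10x2 = 149 and x1 = 0 meet at (0, -149/10), but that point violates -4x1 + 7x2 ≥ 2. Every candidate vertex is excluded by some other constraint, so the feasible region is empty.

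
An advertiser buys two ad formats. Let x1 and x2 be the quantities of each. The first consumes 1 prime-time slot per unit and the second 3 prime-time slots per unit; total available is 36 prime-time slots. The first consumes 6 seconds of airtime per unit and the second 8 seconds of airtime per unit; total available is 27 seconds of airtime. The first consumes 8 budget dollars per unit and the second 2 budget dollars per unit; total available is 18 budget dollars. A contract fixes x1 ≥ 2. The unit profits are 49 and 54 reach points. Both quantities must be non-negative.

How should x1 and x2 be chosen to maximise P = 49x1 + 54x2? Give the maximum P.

x1 = 2, x2 = 1, maximum P = 152

Vertices and P = 49x1 + 54x2:
  (9/4, 0) → P = 441/4
  (2, 0) → P = 98
  (2, 1) → P = 152

The binding constraints are 8x1 + 2x2 = 18 and x1 = 2.
Solving simultaneously gives x1 = 2, x2 = 1.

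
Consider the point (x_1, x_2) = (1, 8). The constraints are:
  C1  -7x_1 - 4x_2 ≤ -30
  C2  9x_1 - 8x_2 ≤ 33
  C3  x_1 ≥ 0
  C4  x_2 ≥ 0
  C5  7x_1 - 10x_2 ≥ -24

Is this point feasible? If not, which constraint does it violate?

not feasible — violates C5

Constraint C5: 7x_1 - 10x_2 = -73, which is not ≥ -24. All other constraints are satisfied.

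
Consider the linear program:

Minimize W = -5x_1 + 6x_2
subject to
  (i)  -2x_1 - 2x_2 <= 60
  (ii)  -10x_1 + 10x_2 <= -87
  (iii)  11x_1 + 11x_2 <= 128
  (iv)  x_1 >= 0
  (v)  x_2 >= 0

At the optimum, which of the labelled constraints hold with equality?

Extreme points and W = -5x_1 + 6x_2:
  (2237/220, 323/220) → W = -9247/220
  (87/10, 0) → W = -87/2
  (128/11, 0) → W = -640/11

The minimum is at (128/11, 0). Substituting into each constraint, equality holds for (iii) and (v); the remaining constraints have slack.

(iii) and (v)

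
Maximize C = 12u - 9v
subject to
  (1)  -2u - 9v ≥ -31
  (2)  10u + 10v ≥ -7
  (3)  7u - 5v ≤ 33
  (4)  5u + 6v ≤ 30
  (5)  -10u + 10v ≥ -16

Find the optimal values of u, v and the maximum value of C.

u = 18/5, v = 2, maximum C = 126/5

Feasible corners and C = 12u - 9v:
  (-373/70, 162/35) → C = -528/5
  (28/11, 95/33) → C = 51/11
  (9/20, -23/20) → C = 63/4
  (18/5, 2) → C = 126/5

The binding constraints are 5u + 6v = 30 and -10u + 10v = -16.
Solving simultaneously gives u = 18/5, v = 2.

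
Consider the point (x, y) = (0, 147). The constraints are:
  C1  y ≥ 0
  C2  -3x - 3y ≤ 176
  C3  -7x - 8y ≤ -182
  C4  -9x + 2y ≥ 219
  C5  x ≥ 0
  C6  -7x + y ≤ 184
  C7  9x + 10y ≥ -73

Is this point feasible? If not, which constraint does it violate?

feasible

C1: 147 ≥ 0 ✓
C2: -441 ≤ 176 ✓
C3: -1176 ≤ -182 ✓
C4: 294 ≥ 219 ✓
C5: 0 ≥ 0 ✓
C6: 147 ≤ 184 ✓
C7: 1470 ≥ -73 ✓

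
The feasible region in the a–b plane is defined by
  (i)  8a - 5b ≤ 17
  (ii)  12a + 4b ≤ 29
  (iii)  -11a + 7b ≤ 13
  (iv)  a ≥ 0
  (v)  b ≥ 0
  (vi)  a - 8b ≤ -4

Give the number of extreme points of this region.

4

Of the 15 pairwise boundary intersections, those satisfying every inequality are:
  (151/128, 475/128)
  (54/25, 77/100)
  (0, 13/7)
  (0, 1/2)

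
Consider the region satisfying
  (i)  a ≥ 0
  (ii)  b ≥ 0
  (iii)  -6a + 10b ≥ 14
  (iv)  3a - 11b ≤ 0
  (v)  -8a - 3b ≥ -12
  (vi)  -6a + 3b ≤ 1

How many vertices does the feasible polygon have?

3

Pairwise boundary intersections that survive every other constraint:
  (39/49, 92/49)
  (16/21, 13/7)
  (11/14, 40/21)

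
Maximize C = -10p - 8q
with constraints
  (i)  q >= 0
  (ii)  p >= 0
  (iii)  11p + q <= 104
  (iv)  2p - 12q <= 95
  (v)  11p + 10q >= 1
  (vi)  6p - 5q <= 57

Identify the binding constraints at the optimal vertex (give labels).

Corner points and C = -10p - 8q:
  (104/11, 0) → C = -1040/11
  (1/11, 0) → C = -10/11
  (0, 104) → C = -832
  (0, 1/10) → C = -4/5

The maximum is at (0, 1/10). Substituting into each constraint, equality holds for (ii) and (v); the remaining constraints have slack.

(ii) and (v)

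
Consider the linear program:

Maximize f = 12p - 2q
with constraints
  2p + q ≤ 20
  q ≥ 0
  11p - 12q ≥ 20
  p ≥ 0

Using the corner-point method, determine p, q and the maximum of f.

p = 10, q = 0, maximum f = 120

Corner points and f = 12p - 2q:
  (10, 0) → f = 120
  (52/7, 36/7) → f = 552/7
  (20/11, 0) → f = 240/11

The binding constraints are 2p + q = 20 and q = 0.
Solving simultaneously gives p = 10, q = 0.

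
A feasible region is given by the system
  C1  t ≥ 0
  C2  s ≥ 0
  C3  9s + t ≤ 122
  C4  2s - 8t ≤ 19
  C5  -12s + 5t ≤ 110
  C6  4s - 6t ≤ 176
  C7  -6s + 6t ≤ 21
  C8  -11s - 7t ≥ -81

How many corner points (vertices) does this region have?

4

Pairwise boundary intersections that survive every other constraint:
  (0, 0)
  (81/11, 0)
  (0, 7/2)
  (113/36, 239/36)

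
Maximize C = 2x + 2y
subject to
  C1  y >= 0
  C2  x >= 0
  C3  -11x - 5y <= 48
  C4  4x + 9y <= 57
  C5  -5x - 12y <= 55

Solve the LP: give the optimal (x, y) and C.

Vertices and C = 2x + 2y:
  (0, 0) → C = 0
  (57/4, 0) → C = 57/2
  (0, 19/3) → C = 38/3

At the optimal vertex, y = 0 and 4x + 9y = 57.
Solving simultaneously gives x = 57/4, y = 0.

x = 57/4, y = 0, maximum C = 57/2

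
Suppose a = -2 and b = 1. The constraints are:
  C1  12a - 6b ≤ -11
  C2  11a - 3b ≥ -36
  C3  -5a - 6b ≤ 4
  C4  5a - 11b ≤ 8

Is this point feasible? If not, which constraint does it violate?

C1: -30 ≤ -11 ✓
C2: -25 ≥ -36 ✓
C3: 4 ≤ 4 ✓
C4: -21 ≤ 8 ✓

feasible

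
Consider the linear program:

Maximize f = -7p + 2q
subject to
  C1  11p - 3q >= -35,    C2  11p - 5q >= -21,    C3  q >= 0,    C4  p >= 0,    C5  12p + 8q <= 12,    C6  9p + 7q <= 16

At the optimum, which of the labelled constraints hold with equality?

C4 and C5

Feasible corners and f = -7p + 2q:
  (0, 0) → f = 0
  (1, 0) → f = -7
  (0, 3/2) → f = 3

The maximum is at (0, 3/2). Substituting into each constraint, equality holds for C4 and C5; the remaining constraints have slack.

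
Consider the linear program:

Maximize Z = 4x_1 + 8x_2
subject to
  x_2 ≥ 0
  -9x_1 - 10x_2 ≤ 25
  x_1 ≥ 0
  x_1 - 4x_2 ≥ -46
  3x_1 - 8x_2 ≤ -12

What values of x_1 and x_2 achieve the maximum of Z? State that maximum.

Vertices and Z = 4x_1 + 8x_2:
  (0, 23/2) → Z = 92
  (0, 3/2) → Z = 12
  (80, 63/2) → Z = 572

x_1 = 80, x_2 = 63/2, maximum Z = 572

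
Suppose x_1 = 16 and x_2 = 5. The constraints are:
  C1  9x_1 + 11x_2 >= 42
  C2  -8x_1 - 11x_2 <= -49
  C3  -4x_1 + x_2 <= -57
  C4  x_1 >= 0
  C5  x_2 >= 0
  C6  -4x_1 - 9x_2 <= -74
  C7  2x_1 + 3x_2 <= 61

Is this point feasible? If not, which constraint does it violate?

C1: 199 ≥ 42 ✓
C2: -183 ≤ -49 ✓
C3: -59 ≤ -57 ✓
C4: 16 ≥ 0 ✓
C5: 5 ≥ 0 ✓
C6: -109 ≤ -74 ✓
C7: 47 ≤ 61 ✓

feasible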